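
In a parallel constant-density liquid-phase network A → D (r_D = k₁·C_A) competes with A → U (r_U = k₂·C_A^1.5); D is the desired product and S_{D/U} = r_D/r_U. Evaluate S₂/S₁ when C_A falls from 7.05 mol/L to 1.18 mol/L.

2.44

S_{D/U} = (k₁/k₂)·C_A^-0.5, so S₂/S₁ = (C_{A,2}/C_{A,1})^-0.5.
= (1.18/7.05)^(-0.5) = (0.1674)^(-0.5) = 2.44.
Selectivity toward D rises as C_A falls — low-concentration operation is favoured.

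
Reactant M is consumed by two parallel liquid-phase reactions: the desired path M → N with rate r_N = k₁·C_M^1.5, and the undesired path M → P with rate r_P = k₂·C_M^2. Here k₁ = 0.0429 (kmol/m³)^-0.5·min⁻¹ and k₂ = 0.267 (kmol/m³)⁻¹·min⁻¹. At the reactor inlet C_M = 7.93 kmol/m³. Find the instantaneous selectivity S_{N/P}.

S_{N/P} = r_N/r_P = (k₁·C_M^1.5)/(k₂·C_M^2) = (k₁/k₂)·C_M^-0.5.
= (0.0429×7.930^1.5) / (0.267×7.930^2) = 0.9580/16.79 = 0.0571.
The undesired path is higher order in M, so low C_M (CSTR or dilute feed) favours N.

0.0571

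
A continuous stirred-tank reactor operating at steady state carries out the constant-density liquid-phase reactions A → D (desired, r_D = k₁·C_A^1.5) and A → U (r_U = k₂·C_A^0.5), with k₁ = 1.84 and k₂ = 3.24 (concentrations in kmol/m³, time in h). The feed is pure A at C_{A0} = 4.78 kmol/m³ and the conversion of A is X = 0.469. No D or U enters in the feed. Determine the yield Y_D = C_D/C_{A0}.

0.277

Exit C_A = C_{A0}(1−X) = 4.78×0.531 = 2.538 kmol/m³.
A CSTR operates uniformly at the exit composition, giving r_D = 7.440 and r_U = 5.162 (each k·C_A^n at C_A = 2.538).
Fraction of consumed A going to D: r_D/(r_D+r_U) = 0.5904.
C_D = 0.5904·C_{A0}·X = 0.5904×4.78×0.469 = 1.32 kmol/m³; Y_D = C_D/C_{A0} = 0.277.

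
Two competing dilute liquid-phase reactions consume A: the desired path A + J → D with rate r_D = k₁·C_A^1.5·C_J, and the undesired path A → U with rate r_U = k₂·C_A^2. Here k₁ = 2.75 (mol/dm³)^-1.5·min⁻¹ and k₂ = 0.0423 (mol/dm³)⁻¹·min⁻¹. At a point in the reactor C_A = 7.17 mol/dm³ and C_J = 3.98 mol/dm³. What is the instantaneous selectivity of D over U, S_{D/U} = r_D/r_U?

S_{D/U} = r_D/r_U = (k₁·C_A^1.5·C_J)/(k₂·C_A^2) = (k₁/k₂)·C_A^-0.5·C_J.
= (2.75×7.170^1.5×3.980) / (0.0423×7.170^2) = 210.1/2.175 = 96.6.
The undesired path is higher order in A, so low C_A (CSTR or dilute feed) favours D.

96.6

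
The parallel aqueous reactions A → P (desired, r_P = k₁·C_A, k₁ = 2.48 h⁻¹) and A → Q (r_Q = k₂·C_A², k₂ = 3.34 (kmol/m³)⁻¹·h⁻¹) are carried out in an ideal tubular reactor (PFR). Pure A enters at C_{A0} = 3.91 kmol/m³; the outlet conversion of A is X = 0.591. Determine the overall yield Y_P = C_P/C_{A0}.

C_A = C_{A0}(1−X) = 1.599 kmol/m³.
Along a PFR/batch, dC_P/dC_A = −r_P/(r_P+r_Q) = −k₁/(k₁+k₂·C_A).
Integrating from C_{A0} to C_A: C_P = (2.48/3.34)·ln[(2.48+3.34·3.91)/(2.48+3.34·1.60)] = 0.7425·ln(15.54/7.821) = 0.5098 kmol/m³.
Y_P = C_P/C_{A0} = 0.5098/3.91 = 0.130.

0.130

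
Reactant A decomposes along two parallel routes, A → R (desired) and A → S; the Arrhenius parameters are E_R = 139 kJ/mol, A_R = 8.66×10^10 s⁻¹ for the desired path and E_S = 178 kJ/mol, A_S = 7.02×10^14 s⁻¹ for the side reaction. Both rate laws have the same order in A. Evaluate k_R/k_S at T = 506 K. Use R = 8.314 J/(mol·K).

1.31

With equal orders, S_{R/S} = k_R/k_S = (A_R/A_S)·exp[(E_S−E_R)/(RT)].
(E_S−E_R)/(RT) = (178−139)×10³/(8.314×506) = 39000/4207 = 9.271.
k_R/k_S = (8.66×10^10/7.02×10^14)·exp(9.271) = 1.234×10^-4 × 10620 = 1.31.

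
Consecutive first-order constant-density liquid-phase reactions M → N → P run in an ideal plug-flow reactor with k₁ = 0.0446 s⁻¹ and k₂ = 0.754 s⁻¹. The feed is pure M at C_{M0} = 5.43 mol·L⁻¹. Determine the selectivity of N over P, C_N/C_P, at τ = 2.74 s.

The intermediate concentration in a first-order A→B→C sequence is C_N = k₁C_{M0}(e^(−k₁τ) − e^(−k₂τ))/(k₂−k₁).
e^(−k₁τ) = e^(−0.0446×2.74) = e^(−0.1222) = 0.8850; e^(−k₂τ) = e^(−2.066) = 0.1267.
C_N = 0.0446×5.43/(0.754−0.0446) × (0.8850−0.1267) = 0.3414×0.7583 = 0.2589 mol·L⁻¹.
C_M = C_{M0}e^(−k₁τ) = 4.805 mol·L⁻¹, so C_P = C_{M0}−C_M−C_N = 0.3658 mol·L⁻¹; C_N/C_P = 0.708.

0.708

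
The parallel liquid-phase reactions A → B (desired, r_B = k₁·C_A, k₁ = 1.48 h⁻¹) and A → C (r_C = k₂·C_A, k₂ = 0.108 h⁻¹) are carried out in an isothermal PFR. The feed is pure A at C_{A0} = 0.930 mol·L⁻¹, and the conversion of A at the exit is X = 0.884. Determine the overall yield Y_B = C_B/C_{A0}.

C_A = C_{A0}(1−X) = 0.1079 mol·L⁻¹.
Both paths are first order in A, so the instantaneous fraction to B is constant: dC_B/d(−C_A) = k₁/(k₁+k₂) = 0.9320.
C_B = 0.9320·(C_{A0}−C_A) = 0.9320×0.8221 = 0.766 mol·L⁻¹.
Y_B = C_B/C_{A0} = 0.7662/0.930 = 0.824.

0.824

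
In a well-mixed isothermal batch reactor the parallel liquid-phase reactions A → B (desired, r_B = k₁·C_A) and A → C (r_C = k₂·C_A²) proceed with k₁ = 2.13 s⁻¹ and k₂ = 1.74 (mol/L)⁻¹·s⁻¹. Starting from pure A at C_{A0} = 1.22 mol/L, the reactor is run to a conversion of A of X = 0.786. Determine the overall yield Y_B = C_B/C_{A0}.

C_A = C_{A0}(1−X) = 0.2611 mol/L.
Along a PFR/batch, dC_B/dC_A = −r_B/(r_B+r_C) = −k₁/(k₁+k₂·C_A).
Integrating from C_{A0} to C_A: C_B = (2.13/1.74)·ln[(2.13+1.74·1.22)/(2.13+1.74·0.261)] = 1.224·ln(4.253/2.584) = 0.6098 mol/L.
Y_B = C_B/C_{A0} = 0.6098/1.22 = 0.500.

0.500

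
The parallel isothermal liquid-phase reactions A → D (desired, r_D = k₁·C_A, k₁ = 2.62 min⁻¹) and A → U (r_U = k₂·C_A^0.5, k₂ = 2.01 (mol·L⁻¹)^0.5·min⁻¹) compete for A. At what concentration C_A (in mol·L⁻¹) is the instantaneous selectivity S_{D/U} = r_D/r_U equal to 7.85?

S_{D/U} = (k₁/k₂)·C_A^0.5 ⇒ C_A = (S·k₂/k₁)^(2).
= (7.85×2.01/2.62)^(2) = (6.022)^(2) = 36.3 mol·L⁻¹.

36.3 mol·L⁻¹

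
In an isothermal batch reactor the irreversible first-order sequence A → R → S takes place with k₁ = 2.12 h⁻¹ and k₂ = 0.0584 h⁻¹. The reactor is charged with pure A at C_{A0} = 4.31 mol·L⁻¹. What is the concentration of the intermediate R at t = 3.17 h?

The intermediate concentration in a first-order A→B→C sequence is C_R = k₁C_{A0}(e^(−k₁t) − e^(−k₂t))/(k₂−k₁).
e^(−k₁t) = e^(−2.12×3.17) = e^(−6.720) = 0.001206; e^(−k₂t) = e^(−0.1851) = 0.8310.
C_R = 2.12×4.31/(0.0584−2.12) × (0.001206−0.8310) = (-4.432)×(-0.8298) = 3.678 mol·L⁻¹.

3.68 mol·L⁻¹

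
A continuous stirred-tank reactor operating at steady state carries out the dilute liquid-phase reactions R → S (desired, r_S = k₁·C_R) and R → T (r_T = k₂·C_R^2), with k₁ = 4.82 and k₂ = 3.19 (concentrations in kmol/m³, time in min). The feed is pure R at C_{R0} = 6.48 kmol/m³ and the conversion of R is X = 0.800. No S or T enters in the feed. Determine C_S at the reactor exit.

2.79 kmol/m³

Exit C_R = C_{R0}(1−X) = 6.48×0.200 = 1.296 kmol/m³.
Rates in a CSTR are evaluated at the outlet concentration: r_S = 4.82×1.296 = 6.247, r_T = 3.19×1.296^2 = 5.358.
Fraction of consumed R going to S: r_S/(r_S+r_T) = 0.5383.
C_S = 0.5383·C_{R0}·X = 0.5383×6.48×0.800 = 2.79 kmol/m³.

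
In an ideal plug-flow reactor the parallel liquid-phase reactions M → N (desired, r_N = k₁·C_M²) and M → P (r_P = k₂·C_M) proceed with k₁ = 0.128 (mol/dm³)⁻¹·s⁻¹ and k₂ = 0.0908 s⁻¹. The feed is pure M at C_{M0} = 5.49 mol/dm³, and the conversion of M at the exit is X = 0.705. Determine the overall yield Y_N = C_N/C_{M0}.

0.578

C_M = C_{M0}(1−X) = 1.620 mol/dm³.
Along a PFR/batch, dC_P/dC_M = −r_P/(r_N+r_P) = −k₂/(k₂+k₁·C_M).
Integrating from C_{M0} to C_M: C_P = (0.0908/0.128)·ln[(0.0908+0.128·5.49)/(0.0908+0.128·1.62)] = 0.7094·ln(0.7935/0.2981) = 0.6945 mol/dm³.
Then C_N = (C_{M0}−C_M) − C_P = 3.870 − 0.6945 = 3.176 mol/dm³.
Y_N = C_N/C_{M0} = 3.176/5.49 = 0.578.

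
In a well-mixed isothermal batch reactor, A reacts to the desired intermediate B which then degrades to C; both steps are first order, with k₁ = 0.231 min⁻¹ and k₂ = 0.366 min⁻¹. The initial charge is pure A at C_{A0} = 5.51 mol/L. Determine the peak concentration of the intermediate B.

1.58 mol/L

For a first-order series the maximum intermediate yield is C_{B,max}/C_{A0} = (k₁/k₂)^[k₂/(k₂−k₁)].
= (0.231/0.366)^(0.366/(0.366−0.231)) = (0.6311)^(2.711) = 0.2872.
C_{B,max} = 0.2872×5.51 = 1.58 mol/L.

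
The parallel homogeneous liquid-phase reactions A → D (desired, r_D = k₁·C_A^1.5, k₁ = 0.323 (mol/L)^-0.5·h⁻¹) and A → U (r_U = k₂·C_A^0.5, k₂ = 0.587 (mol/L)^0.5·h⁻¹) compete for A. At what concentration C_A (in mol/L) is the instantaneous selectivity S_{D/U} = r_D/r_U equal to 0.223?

S_{D/U} = (k₁/k₂)·C_A ⇒ C_A = S·k₂/k₁.
= 0.223×0.587/0.323 = 0.405 mol/L.

0.405 mol/L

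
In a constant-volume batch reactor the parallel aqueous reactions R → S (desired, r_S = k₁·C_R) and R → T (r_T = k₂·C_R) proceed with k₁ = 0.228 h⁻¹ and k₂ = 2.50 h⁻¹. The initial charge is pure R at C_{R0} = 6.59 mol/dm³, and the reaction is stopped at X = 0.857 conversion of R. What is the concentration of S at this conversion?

0.472 mol/dm³

C_R = C_{R0}(1−X) = 0.9424 mol/dm³.
Both paths are first order in R, so the instantaneous fraction to S is constant: dC_S/d(−C_R) = k₁/(k₁+k₂) = 0.08358.
C_S = 0.08358·(C_{R0}−C_R) = 0.08358×5.648 = 0.472 mol/dm³.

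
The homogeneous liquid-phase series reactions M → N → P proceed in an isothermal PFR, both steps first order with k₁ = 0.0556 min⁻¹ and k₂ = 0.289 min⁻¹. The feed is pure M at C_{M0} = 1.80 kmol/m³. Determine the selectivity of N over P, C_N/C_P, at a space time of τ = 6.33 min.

0.773

For first-order series with pure M initially, C_N(τ) = k₁C_{M0}/(k₂−k₁)·(e^(−k₁τ) − e^(−k₂τ)).
e^(−k₁τ) = e^(−0.0556×6.33) = e^(−0.3519) = 0.7033; e^(−k₂τ) = e^(−1.829) = 0.1605.
C_N = 0.0556×1.80/(0.289−0.0556) × (0.7033−0.1605) = 0.4288×0.5428 = 0.2327 kmol/m³.
C_M = C_{M0}e^(−k₁τ) = 1.266 kmol/m³, so C_P = C_{M0}−C_M−C_N = 0.3013 kmol/m³; C_N/C_P = 0.773.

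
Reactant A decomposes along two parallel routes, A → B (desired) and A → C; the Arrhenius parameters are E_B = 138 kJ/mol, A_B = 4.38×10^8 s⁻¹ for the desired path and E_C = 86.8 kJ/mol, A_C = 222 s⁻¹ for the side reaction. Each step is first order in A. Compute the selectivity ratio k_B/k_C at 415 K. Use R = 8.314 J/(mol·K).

0.709

With equal orders, S_{B/C} = k_B/k_C = (A_B/A_C)·exp[(E_C−E_B)/(RT)].
(E_C−E_B)/(RT) = (86.8−138)×10³/(8.314×415) = -51200/3450 = -14.84.
k_B/k_C = (4.38×10^8/222)·exp(-14.84) = 1.973×10^6 × 3.593×10^-7 = 0.709.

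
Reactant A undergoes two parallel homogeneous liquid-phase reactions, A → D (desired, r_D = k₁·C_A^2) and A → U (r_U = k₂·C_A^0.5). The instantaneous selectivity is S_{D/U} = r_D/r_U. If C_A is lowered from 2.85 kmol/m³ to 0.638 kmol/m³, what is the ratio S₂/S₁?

S_{D/U} = (k₁/k₂)·C_A^1.5, so S₂/S₁ = (C_{A,2}/C_{A,1})^1.5.
= (0.638/2.85)^1.5 = (0.2239)^1.5 = 0.106.
Selectivity toward D falls as C_A falls — high-concentration operation is favoured.

0.106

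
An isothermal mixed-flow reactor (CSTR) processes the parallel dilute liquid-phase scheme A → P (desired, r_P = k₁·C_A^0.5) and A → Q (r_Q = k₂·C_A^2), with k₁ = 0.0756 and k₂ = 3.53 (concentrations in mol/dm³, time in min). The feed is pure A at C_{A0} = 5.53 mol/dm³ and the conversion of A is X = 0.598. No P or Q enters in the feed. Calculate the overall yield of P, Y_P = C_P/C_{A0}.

0.00384

Exit C_A = C_{A0}(1−X) = 5.53×0.402 = 2.223 mol/dm³.
Rates in a CSTR are evaluated at the outlet concentration: r_P = 0.0756×2.223^0.5 = 0.1127, r_Q = 3.53×2.223^2 = 17.45.
Fraction of consumed A going to P: r_P/(r_P+r_Q) = 0.006420.
C_P = 0.006420·C_{A0}·X = 0.006420×5.53×0.598 = 0.0212 mol/dm³; Y_P = C_P/C_{A0} = 0.00384.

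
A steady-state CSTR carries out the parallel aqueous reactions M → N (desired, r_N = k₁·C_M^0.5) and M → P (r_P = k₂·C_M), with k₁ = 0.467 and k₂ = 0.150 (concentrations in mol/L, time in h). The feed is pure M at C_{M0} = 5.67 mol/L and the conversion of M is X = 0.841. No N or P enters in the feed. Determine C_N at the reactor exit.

3.65 mol/L

Exit C_M = C_{M0}(1−X) = 5.67×0.159 = 0.9015 mol/L.
Rates in a CSTR are evaluated at the outlet concentration: r_N = 0.467×0.9015^0.5 = 0.4434, r_P = 0.150×0.9015 = 0.1352.
Fraction of consumed M going to N: r_N/(r_N+r_P) = 0.7663.
C_N = 0.7663·C_{M0}·X = 0.7663×5.67×0.841 = 3.65 mol/L.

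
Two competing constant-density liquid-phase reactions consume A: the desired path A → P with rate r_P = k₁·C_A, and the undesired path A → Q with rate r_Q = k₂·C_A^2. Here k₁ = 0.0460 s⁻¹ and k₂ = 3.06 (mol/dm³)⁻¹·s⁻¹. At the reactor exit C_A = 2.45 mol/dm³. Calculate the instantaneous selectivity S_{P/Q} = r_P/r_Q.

S_{P/Q} = r_P/r_Q = (k₁·C_A)/(k₂·C_A^2) = (k₁/k₂)·C_A⁻¹.
= (0.0460×2.450) / (3.06×2.450^2) = 0.1127/18.37 = 0.00614.

0.00614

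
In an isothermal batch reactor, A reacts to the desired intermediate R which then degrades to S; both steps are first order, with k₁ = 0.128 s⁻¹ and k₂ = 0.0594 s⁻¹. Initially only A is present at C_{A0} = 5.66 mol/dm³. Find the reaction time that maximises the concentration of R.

For first-order series the maximum of C_R occurs at t_opt = ln(k₂/k₁)/(k₂−k₁).
= ln(0.0594/0.128)/(0.0594−0.128) = ln(0.4641)/-0.06860 = -0.7677/-0.06860 = 11.2 s.

11.2 s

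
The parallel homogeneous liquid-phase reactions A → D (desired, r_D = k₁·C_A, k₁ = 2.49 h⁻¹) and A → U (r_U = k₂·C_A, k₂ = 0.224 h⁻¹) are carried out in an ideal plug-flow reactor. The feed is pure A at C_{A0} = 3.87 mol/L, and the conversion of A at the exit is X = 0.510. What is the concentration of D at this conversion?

1.81 mol/L

C_A = C_{A0}(1−X) = 1.896 mol/L.
Both paths are first order in A, so the instantaneous fraction to D is constant: dC_D/d(−C_A) = k₁/(k₁+k₂) = 0.9175.
C_D = 0.9175·(C_{A0}−C_A) = 0.9175×1.974 = 1.81 mol/L.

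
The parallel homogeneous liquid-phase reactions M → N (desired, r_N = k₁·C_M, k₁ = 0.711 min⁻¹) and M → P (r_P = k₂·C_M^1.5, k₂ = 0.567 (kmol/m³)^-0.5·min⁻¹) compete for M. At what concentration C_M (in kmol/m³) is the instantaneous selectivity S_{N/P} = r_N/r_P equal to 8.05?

0.0243 kmol/m³

S_{N/P} = (k₁/k₂)·C_M^-0.5 ⇒ C_M = (S·k₂/k₁)^(-2).
= (8.05×0.567/0.711)^(-2) = (6.420)^(-2) = 0.0243 kmol/m³.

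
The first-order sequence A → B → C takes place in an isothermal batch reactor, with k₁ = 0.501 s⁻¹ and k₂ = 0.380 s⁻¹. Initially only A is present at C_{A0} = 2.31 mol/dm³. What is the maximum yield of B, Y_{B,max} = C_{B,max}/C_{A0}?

For a first-order series the maximum intermediate yield is C_{B,max}/C_{A0} = (k₁/k₂)^[k₂/(k₂−k₁)].
= (0.501/0.380)^(0.380/(0.380−0.501)) = (1.318)^(-3.140) = 0.4197.

0.420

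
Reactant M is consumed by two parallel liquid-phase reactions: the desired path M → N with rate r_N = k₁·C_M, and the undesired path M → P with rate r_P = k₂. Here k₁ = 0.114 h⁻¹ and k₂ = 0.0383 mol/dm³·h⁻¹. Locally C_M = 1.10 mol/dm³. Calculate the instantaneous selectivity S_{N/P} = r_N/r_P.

3.27

S_{N/P} = r_N/r_P = (k₁·C_M)/(k₂) = (k₁/k₂)·C_M.
= (0.114×1.100) / (0.0383) = 0.1254/0.03830 = 3.27.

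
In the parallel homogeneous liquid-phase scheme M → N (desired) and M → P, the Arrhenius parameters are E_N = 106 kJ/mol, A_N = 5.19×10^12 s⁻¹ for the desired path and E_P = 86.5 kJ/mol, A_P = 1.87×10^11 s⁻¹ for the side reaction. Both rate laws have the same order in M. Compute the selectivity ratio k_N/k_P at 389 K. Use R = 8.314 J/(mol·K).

With equal orders, S_{N/P} = k_N/k_P = (A_N/A_P)·exp[(E_P−E_N)/(RT)].
(E_P−E_N)/(RT) = (86.5−106)×10³/(8.314×389) = -19500/3234 = -6.029.
k_N/k_P = (5.19×10^12/1.87×10^11)·exp(-6.029) = 27.75 × 0.002407 = 0.0668.

0.0668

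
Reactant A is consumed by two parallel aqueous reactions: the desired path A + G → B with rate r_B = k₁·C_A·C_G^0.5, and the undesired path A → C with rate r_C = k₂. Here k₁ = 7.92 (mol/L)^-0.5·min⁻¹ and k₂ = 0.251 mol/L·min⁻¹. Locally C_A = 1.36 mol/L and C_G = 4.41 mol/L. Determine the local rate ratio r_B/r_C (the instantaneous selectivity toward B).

S_{B/C} = r_B/r_C = (k₁·C_A·C_G^0.5)/(k₂) = (k₁/k₂)·C_A·C_G^0.5.
= (7.92×1.360×4.410^0.5) / (0.251) = 22.62/0.2510 = 90.1.

90.1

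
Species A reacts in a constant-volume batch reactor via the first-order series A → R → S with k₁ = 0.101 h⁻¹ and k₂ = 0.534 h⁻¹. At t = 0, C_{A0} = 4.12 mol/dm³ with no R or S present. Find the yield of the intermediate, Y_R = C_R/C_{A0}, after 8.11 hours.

The intermediate concentration in a first-order A→B→C sequence is C_R = k₁C_{A0}(e^(−k₁t) − e^(−k₂t))/(k₂−k₁).
e^(−k₁t) = e^(−0.101×8.11) = e^(−0.8191) = 0.4408; e^(−k₂t) = e^(−4.331) = 0.01316.
C_R = 0.101×4.12/(0.534−0.101) × (0.4408−0.01316) = 0.9610×0.4277 = 0.4110 mol/dm³.
Y_R = C_R/C_{A0} = 0.4110/4.12 = 0.0998.

0.0998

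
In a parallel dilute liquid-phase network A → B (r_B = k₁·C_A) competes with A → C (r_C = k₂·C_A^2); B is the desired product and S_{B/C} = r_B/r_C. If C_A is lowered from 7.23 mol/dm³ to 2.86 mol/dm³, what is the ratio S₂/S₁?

S_{B/C} = (k₁/k₂)·C_A⁻¹, so S₂/S₁ = (C_{A,2}/C_{A,1})⁻¹.
= 7.23/2.86 = 2.53.
Selectivity toward B rises as C_A falls — low-concentration operation is favoured.

2.53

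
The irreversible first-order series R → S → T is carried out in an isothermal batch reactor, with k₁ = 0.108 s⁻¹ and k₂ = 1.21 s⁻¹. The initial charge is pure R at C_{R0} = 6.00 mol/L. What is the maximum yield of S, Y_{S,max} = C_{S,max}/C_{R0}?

0.0704

For a first-order series the maximum intermediate yield is C_{S,max}/C_{R0} = (k₁/k₂)^[k₂/(k₂−k₁)].
= (0.108/1.21)^(1.21/(1.21−0.108)) = (0.08926)^(1.098) = 0.07044.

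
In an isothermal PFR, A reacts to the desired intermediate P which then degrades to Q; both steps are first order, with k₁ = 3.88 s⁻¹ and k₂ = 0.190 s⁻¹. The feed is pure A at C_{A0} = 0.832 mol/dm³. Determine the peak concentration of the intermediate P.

0.712 mol/dm³

Evaluating C_P at τ_opt = ln(k₂/k₁)/(k₂−k₁) gives C_{P,max}/C_{A0} = (k₁/k₂)^[k₂/(k₂−k₁)].
= (3.88/0.190)^(0.190/(0.190−3.88)) = (20.42)^(-0.05149) = 0.8561.
C_{P,max} = 0.8561×0.832 = 0.712 mol/dm³.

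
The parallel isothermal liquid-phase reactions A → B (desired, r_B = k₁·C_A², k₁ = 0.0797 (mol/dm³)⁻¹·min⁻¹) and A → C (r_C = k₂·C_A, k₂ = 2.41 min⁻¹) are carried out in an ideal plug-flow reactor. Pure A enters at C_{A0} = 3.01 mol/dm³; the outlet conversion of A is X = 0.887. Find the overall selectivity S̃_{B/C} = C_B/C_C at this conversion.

0.0548

C_A = C_{A0}(1−X) = 0.3401 mol/dm³.
Along a PFR/batch, dC_C/dC_A = −r_C/(r_B+r_C) = −k₂/(k₂+k₁·C_A).
Integrating from C_{A0} to C_A: C_C = (2.41/0.0797)·ln[(2.41+0.0797·3.01)/(2.41+0.0797·0.340)] = 30.24·ln(2.650/2.437) = 2.531 mol/dm³.
Then C_B = (C_{A0}−C_A) − C_C = 2.670 − 2.531 = 0.1387 mol/dm³.
S̃_{B/C} = C_B/C_C = 0.1387/2.531 = 0.0548.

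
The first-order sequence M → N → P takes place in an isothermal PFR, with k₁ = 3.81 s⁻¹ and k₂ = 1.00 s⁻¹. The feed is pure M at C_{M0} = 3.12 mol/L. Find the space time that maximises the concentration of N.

Setting dC_N/dτ = 0 gives τ_opt = ln(k₂/k₁)/(k₂−k₁).
= ln(1.00/3.81)/(1.00−3.81) = ln(0.2625)/-2.810 = -1.338/-2.810 = 0.476 s.

0.476 s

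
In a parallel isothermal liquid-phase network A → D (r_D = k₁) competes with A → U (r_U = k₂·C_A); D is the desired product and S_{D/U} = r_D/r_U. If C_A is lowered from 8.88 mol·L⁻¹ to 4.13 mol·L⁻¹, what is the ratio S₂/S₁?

S_{D/U} = (k₁/k₂)·C_A⁻¹, so S₂/S₁ = (C_{A,2}/C_{A,1})⁻¹.
= 8.88/4.13 = 2.15.
Selectivity toward D rises as C_A falls — low-concentration operation is favoured.

2.15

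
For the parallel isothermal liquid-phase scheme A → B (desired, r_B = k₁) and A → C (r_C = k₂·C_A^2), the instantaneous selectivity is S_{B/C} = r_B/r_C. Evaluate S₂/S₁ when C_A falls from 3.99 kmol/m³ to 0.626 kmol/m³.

40.6

S_{B/C} = (k₁/k₂)·C_A^-2, so S₂/S₁ = (C_{A,2}/C_{A,1})^-2.
= (0.626/3.99)^(-2) = (0.1569)^(-2) = 40.6.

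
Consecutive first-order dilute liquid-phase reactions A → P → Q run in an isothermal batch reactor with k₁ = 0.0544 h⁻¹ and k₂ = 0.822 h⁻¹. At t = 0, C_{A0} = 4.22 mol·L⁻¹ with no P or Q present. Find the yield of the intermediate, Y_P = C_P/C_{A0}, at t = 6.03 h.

0.0506

For first-order series with pure A initially, C_P(t) = k₁C_{A0}/(k₂−k₁)·(e^(−k₁t) − e^(−k₂t)).
e^(−k₁t) = e^(−0.0544×6.03) = e^(−0.3280) = 0.7203; e^(−k₂t) = e^(−4.957) = 0.007036.
C_P = 0.0544×4.22/(0.822−0.0544) × (0.7203−0.007036) = 0.2991×0.7133 = 0.2133 mol·L⁻¹.
Y_P = C_P/C_{A0} = 0.2133/4.22 = 0.0506.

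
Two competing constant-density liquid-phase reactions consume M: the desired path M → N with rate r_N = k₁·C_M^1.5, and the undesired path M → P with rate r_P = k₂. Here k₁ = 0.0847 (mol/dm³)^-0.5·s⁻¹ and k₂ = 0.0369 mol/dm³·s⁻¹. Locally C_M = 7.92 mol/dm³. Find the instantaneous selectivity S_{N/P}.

S_{N/P} = r_N/r_P = (k₁·C_M^1.5)/(k₂) = (k₁/k₂)·C_M^1.5.
= (0.0847×7.920^1.5) / (0.0369) = 1.888/0.03690 = 51.2.

51.2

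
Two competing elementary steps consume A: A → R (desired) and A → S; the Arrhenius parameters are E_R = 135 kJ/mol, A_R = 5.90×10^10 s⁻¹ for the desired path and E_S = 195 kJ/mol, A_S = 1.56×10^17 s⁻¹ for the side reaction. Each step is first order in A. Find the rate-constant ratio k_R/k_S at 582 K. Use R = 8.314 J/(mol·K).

With equal orders, S_{R/S} = k_R/k_S = (A_R/A_S)·exp[(E_S−E_R)/(RT)].
(E_S−E_R)/(RT) = (195−135)×10³/(8.314×582) = 60000/4839 = 12.40.
k_R/k_S = (5.90×10^10/1.56×10^17)·exp(12.40) = 3.782×10^-7 × 2.428×10^5 = 0.0918.

0.0918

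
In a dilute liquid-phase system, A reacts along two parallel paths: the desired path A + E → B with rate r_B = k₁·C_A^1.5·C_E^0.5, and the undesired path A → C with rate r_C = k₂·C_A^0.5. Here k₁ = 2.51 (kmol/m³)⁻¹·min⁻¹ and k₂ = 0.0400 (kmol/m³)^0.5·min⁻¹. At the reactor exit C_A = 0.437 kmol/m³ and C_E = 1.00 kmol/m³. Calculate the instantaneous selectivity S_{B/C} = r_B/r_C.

S_{B/C} = r_B/r_C = (k₁·C_A^1.5·C_E^0.5)/(k₂·C_A^0.5) = (k₁/k₂)·C_A·C_E^0.5.
= (2.51×0.4370^1.5×1.000^0.5) / (0.0400×0.4370^0.5) = 0.7251/0.02644 = 27.4.
Since the desired path is higher order in A, keeping C_A high (PFR or concentrated feed) favours B.

27.4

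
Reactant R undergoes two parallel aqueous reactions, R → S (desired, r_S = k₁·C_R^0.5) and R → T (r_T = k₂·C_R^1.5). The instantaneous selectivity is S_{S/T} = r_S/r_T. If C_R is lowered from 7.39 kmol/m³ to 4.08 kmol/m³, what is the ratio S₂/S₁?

1.81

S_{S/T} = (k₁/k₂)·C_R⁻¹, so S₂/S₁ = (C_{R,2}/C_{R,1})⁻¹.
= 7.39/4.08 = 1.81.
Selectivity toward S rises as C_R falls — low-concentration operation is favoured.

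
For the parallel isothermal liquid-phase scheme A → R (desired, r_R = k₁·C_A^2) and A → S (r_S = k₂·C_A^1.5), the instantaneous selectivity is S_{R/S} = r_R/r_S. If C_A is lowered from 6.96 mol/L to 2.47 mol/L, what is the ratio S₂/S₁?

0.596

S_{R/S} = (k₁/k₂)·C_A^0.5, so S₂/S₁ = (C_{A,2}/C_{A,1})^0.5.
= (2.47/6.96)^0.5 = (0.3549)^0.5 = 0.596.
Selectivity toward R falls as C_A falls — high-concentration operation is favoured.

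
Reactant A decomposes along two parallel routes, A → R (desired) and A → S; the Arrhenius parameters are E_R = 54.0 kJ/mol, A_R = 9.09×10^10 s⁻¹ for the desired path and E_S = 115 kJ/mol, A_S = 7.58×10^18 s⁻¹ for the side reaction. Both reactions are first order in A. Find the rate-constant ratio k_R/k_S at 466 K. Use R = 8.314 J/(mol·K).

0.0826

k_R/k_S = (A_R/A_S)·exp[−(E_R−E_S)/(RT)] = (A_R/A_S)·exp[(E_S−E_R)/(RT)].
(E_S−E_R)/(RT) = (115−54.0)×10³/(8.314×466) = 61000/3874 = 15.74.
k_R/k_S = (9.09×10^10/7.58×10^18)·exp(15.74) = 1.199×10^-8 × 6.884×10^6 = 0.0826.
Since E_R < E_S, lowering the temperature improves selectivity toward R.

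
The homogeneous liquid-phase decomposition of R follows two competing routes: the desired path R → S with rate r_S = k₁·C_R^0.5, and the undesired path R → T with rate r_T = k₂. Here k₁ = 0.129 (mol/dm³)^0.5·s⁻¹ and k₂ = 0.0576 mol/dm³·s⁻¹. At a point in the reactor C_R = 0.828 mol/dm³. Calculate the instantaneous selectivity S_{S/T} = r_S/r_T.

2.04

S_{S/T} = r_S/r_T = (k₁·C_R^0.5)/(k₂) = (k₁/k₂)·C_R^0.5.
= (0.129×0.8280^0.5) / (0.0576) = 0.1174/0.05760 = 2.04.
Since the desired path is higher order in R, keeping C_R high (PFR or concentrated feed) favours S.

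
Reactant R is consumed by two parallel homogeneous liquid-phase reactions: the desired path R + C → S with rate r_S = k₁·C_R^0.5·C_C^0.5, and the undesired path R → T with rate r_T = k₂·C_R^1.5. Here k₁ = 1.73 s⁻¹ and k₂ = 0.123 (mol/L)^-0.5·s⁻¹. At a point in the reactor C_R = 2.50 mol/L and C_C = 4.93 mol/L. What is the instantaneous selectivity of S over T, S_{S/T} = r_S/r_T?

12.5

S_{S/T} = r_S/r_T = (k₁·C_R^0.5·C_C^0.5)/(k₂·C_R^1.5) = (k₁/k₂)·C_R⁻¹·C_C^0.5.
= (1.73×2.500^0.5×4.930^0.5) / (0.123×2.500^1.5) = 6.074/0.4862 = 12.5.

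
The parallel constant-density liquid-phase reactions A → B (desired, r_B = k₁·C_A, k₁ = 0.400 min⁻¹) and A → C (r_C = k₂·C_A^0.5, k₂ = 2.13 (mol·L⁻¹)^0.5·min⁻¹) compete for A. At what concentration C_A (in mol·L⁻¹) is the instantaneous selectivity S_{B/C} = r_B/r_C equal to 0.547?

S_{B/C} = (k₁/k₂)·C_A^0.5 ⇒ C_A = (S·k₂/k₁)^(2).
= (0.547×2.13/0.400)^(2) = (2.913)^(2) = 8.48 mol·L⁻¹.

8.48 mol·L⁻¹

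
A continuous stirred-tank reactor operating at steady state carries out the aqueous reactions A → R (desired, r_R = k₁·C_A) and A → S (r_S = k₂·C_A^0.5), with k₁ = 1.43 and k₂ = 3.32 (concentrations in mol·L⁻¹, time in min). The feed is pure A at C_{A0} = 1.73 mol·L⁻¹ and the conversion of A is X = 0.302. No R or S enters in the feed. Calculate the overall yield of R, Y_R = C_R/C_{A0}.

Exit C_A = C_{A0}(1−X) = 1.73×0.698 = 1.208 mol·L⁻¹.
In a CSTR the entire volume is at exit conditions, so r_R = 1.43×1.208 = 1.727 and r_S = 3.32×1.208^0.5 = 3.648.
Fraction of consumed A going to R: r_R/(r_R+r_S) = 0.3213.
C_R = 0.3213·C_{A0}·X = 0.3213×1.73×0.302 = 0.168 mol·L⁻¹; Y_R = C_R/C_{A0} = 0.0970.

0.0970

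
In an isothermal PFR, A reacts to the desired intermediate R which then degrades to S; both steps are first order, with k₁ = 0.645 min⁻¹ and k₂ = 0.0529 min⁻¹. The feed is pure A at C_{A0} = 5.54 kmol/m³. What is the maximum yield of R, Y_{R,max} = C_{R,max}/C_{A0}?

For a first-order series the maximum intermediate yield is C_{R,max}/C_{A0} = (k₁/k₂)^[k₂/(k₂−k₁)].
= (0.645/0.0529)^(0.0529/(0.0529−0.645)) = (12.19)^(-0.08934) = 0.7998.

0.800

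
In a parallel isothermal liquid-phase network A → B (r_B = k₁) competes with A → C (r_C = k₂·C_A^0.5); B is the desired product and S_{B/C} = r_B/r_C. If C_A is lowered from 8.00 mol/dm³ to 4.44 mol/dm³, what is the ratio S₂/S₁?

1.34

S_{B/C} = (k₁/k₂)·C_A^-0.5, so S₂/S₁ = (C_{A,2}/C_{A,1})^-0.5.
= (4.44/8.00)^(-0.5) = (0.5550)^(-0.5) = 1.34.
Selectivity toward B rises as C_A falls — low-concentration operation is favoured.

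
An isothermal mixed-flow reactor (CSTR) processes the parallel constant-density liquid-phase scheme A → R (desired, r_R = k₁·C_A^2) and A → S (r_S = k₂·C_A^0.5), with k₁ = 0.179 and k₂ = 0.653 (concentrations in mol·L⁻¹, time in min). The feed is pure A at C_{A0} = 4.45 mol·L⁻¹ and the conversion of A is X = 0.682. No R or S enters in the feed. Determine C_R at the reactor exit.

0.958 mol·L⁻¹

Exit C_A = C_{A0}(1−X) = 4.45×0.318 = 1.415 mol·L⁻¹.
Rates in a CSTR are evaluated at the outlet concentration: r_R = 0.179×1.415^2 = 0.3584, r_S = 0.653×1.415^0.5 = 0.7768.
Fraction of consumed A going to R: r_R/(r_R+r_S) = 0.3157.
C_R = 0.3157·C_{A0}·X = 0.3157×4.45×0.682 = 0.958 mol·L⁻¹.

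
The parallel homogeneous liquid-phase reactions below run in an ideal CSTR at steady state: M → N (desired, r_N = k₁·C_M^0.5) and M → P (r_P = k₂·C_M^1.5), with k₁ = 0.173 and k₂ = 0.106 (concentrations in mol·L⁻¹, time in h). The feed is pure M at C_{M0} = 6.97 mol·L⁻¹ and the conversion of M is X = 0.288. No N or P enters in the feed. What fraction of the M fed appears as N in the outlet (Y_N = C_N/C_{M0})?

0.0713

Exit C_M = C_{M0}(1−X) = 6.97×0.712 = 4.963 mol·L⁻¹.
A CSTR operates uniformly at the exit composition, giving r_N = 0.3854 and r_P = 1.172 (each k·C_M^n at C_M = 4.963).
Fraction of consumed M going to N: r_N/(r_N+r_P) = 0.2475.
C_N = 0.2475·C_{M0}·X = 0.2475×6.97×0.288 = 0.497 mol·L⁻¹; Y_N = C_N/C_{M0} = 0.0713.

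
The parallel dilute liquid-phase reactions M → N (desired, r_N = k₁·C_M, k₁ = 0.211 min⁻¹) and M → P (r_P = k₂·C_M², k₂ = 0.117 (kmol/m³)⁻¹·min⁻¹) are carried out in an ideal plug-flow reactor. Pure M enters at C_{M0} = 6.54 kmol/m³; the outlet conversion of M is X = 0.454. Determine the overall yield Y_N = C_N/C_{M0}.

0.121

C_M = C_{M0}(1−X) = 3.571 kmol/m³.
Along a PFR/batch, dC_N/dC_M = −r_N/(r_N+r_P) = −k₁/(k₁+k₂·C_M).
Integrating from C_{M0} to C_M: C_N = (0.211/0.117)·ln[(0.211+0.117·6.54)/(0.211+0.117·3.57)] = 1.803·ln(0.9762/0.6288) = 0.7932 kmol/m³.
Y_N = C_N/C_{M0} = 0.7932/6.54 = 0.121.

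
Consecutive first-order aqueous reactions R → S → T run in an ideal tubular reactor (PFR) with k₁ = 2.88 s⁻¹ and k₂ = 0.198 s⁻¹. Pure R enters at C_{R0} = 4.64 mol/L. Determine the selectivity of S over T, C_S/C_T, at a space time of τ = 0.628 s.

The intermediate concentration in a first-order A→B→C sequence is C_S = k₁C_{R0}(e^(−k₁τ) − e^(−k₂τ))/(k₂−k₁).
e^(−k₁τ) = e^(−2.88×0.628) = e^(−1.809) = 0.1639; e^(−k₂τ) = e^(−0.1243) = 0.8831.
C_S = 2.88×4.64/(0.198−2.88) × (0.1639−0.8831) = (-4.983)×(-0.7192) = 3.583 mol/L.
C_R = C_{R0}e^(−k₁τ) = 0.7604 mol/L, so C_T = C_{R0}−C_R−C_S = 0.2962 mol/L; C_S/C_T = 12.1.

12.1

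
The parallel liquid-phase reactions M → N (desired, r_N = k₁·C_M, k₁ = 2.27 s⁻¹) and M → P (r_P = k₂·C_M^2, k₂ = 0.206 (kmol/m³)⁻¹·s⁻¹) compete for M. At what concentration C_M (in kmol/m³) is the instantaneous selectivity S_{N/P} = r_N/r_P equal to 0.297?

37.1 kmol/m³

S_{N/P} = (k₁/k₂)·C_M⁻¹ ⇒ C_M = (S·k₂/k₁)^(-1).
= (0.297×0.206/2.27)^(-1) = (0.02695)^(-1) = 37.1 kmol/m³.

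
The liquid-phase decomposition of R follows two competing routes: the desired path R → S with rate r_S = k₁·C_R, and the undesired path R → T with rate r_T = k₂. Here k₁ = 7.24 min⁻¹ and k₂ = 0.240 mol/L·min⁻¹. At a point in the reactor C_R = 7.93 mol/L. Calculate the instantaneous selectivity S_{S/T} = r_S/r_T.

S_{S/T} = r_S/r_T = (k₁·C_R)/(k₂) = (k₁/k₂)·C_R.
= (7.24×7.930) / (0.240) = 57.41/0.2400 = 239.
Since the desired path is higher order in R, keeping C_R high (PFR or concentrated feed) favours S.

239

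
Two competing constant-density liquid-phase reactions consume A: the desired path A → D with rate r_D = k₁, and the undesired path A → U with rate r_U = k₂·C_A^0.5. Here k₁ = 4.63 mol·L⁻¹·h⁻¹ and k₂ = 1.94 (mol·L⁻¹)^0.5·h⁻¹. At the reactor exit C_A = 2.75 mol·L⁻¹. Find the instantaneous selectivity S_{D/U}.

S_{D/U} = r_D/r_U = (k₁)/(k₂·C_A^0.5) = (k₁/k₂)·C_A^-0.5.
= (4.63) / (1.94×2.750^0.5) = 4.630/3.217 = 1.44.
The undesired path is higher order in A, so low C_A (CSTR or dilute feed) favours D.

1.44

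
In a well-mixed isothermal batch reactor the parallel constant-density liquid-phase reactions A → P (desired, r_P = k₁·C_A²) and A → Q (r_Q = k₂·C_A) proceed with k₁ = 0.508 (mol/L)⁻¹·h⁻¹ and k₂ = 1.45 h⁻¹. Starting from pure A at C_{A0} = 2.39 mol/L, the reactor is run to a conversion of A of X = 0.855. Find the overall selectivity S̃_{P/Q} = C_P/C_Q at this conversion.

0.450

C_A = C_{A0}(1−X) = 0.3466 mol/L.
Along a PFR/batch, dC_Q/dC_A = −r_Q/(r_P+r_Q) = −k₂/(k₂+k₁·C_A).
Integrating from C_{A0} to C_A: C_Q = (1.45/0.508)·ln[(1.45+0.508·2.39)/(1.45+0.508·0.347)] = 2.854·ln(2.664/1.626) = 1.409 mol/L.
Then C_P = (C_{A0}−C_A) − C_Q = 2.043 − 1.409 = 0.6342 mol/L.
S̃_{P/Q} = C_P/C_Q = 0.6342/1.409 = 0.450.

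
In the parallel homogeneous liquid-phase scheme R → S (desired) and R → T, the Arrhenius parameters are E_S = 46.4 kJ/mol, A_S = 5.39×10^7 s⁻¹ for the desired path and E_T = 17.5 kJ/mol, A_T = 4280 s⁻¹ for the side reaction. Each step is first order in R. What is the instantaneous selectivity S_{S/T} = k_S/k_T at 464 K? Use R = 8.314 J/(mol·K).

7.02

k_S/k_T = (A_S/A_T)·exp[−(E_S−E_T)/(RT)] = (A_S/A_T)·exp[(E_T−E_S)/(RT)].
(E_T−E_S)/(RT) = (17.5−46.4)×10³/(8.314×464) = -28900/3858 = -7.492.
k_S/k_T = (5.39×10^7/4280)·exp(-7.492) = 12593 × 5.578×10^-4 = 7.02.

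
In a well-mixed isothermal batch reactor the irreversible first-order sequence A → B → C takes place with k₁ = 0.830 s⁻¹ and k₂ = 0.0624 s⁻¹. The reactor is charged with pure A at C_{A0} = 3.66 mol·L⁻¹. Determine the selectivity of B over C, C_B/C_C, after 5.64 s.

The intermediate concentration in a first-order A→B→C sequence is C_B = k₁C_{A0}(e^(−k₁t) − e^(−k₂t))/(k₂−k₁).
e^(−k₁t) = e^(−0.830×5.64) = e^(−4.681) = 0.009268; e^(−k₂t) = e^(−0.3519) = 0.7033.
C_B = 0.830×3.66/(0.0624−0.830) × (0.009268−0.7033) = (-3.958)×(-0.6941) = 2.747 mol·L⁻¹.
C_A = C_{A0}e^(−k₁t) = 0.03392 mol·L⁻¹, so C_C = C_{A0}−C_A−C_B = 0.8793 mol·L⁻¹; C_B/C_C = 3.12.

3.12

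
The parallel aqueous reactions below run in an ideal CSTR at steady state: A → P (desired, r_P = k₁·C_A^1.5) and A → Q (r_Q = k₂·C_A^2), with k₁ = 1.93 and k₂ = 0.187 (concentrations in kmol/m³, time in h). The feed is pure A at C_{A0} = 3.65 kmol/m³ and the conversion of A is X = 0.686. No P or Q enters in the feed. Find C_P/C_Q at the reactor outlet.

9.64

Exit C_A = C_{A0}(1−X) = 3.65×0.314 = 1.146 kmol/m³.
In a CSTR the entire volume is at exit conditions, so r_P = 1.93×1.146^1.5 = 2.368 and r_Q = 0.187×1.146^2 = 0.2456.
Overall selectivity = C_P/C_Q = r_Pτ/(r_Qτ) = r_P/r_Q = 9.64.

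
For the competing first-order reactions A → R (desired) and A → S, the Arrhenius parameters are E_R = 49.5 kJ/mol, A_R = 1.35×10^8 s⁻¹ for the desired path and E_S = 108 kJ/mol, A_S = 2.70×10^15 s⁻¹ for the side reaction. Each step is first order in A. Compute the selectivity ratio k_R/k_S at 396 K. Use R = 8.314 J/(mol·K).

k_R/k_S = (A_R/A_S)·exp[−(E_R−E_S)/(RT)] = (A_R/A_S)·exp[(E_S−E_R)/(RT)].
(E_S−E_R)/(RT) = (108−49.5)×10³/(8.314×396) = 58500/3292 = 17.77.
k_R/k_S = (1.35×10^8/2.70×10^15)·exp(17.77) = 5.000×10^-8 × 5.209×10^7 = 2.60.
Since E_R < E_S, lowering the temperature improves selectivity toward R.

2.60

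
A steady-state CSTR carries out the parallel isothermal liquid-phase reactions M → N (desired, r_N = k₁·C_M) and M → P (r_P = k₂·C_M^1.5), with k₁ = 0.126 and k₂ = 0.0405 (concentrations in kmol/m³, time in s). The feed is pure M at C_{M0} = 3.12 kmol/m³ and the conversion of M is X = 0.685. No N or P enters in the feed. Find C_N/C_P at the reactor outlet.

3.14

Exit C_M = C_{M0}(1−X) = 3.12×0.315 = 0.9828 kmol/m³.
A CSTR operates uniformly at the exit composition, giving r_N = 0.1238 and r_P = 0.03946 (each k·C_M^n at C_M = 0.9828).
Overall selectivity = C_N/C_P = r_Nτ/(r_Pτ) = r_N/r_P = 3.14.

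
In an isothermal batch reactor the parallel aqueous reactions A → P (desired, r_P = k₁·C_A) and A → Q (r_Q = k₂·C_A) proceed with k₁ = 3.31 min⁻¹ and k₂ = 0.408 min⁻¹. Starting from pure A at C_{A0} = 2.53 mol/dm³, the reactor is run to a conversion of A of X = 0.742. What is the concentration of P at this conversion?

C_A = C_{A0}(1−X) = 0.6527 mol/dm³.
Both paths are first order in A, so the instantaneous fraction to P is constant: dC_P/d(−C_A) = k₁/(k₁+k₂) = 0.8903.
C_P = 0.8903·(C_{A0}−C_A) = 0.8903×1.877 = 1.67 mol/dm³.

1.67 mol/dm³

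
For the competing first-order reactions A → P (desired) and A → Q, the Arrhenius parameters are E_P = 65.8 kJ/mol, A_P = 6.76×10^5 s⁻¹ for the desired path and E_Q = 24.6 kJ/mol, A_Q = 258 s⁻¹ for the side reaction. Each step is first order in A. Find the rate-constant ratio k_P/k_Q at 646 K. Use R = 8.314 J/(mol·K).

1.22

Since both paths have the same order in A, the concentration cancels and S_{P/Q} = k_P/k_Q = (A_P/A_Q)·exp[(E_Q−E_P)/(RT)].
(E_Q−E_P)/(RT) = (24.6−65.8)×10³/(8.314×646) = -41200/5371 = -7.671.
k_P/k_Q = (6.76×10^5/258)·exp(-7.671) = 2620 × 4.661×10^-4 = 1.22.
Since E_P > E_Q, raising the temperature improves selectivity toward P.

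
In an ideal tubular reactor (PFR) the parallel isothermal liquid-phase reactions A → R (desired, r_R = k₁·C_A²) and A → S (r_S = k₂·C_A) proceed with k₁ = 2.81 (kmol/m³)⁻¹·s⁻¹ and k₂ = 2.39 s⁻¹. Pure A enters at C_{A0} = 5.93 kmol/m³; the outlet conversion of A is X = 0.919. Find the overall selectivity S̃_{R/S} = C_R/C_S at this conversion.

C_A = C_{A0}(1−X) = 0.4803 kmol/m³.
Along a PFR/batch, dC_S/dC_A = −r_S/(r_R+r_S) = −k₂/(k₂+k₁·C_A).
Integrating from C_{A0} to C_A: C_S = (2.39/2.81)·ln[(2.39+2.81·5.93)/(2.39+2.81·0.480)] = 0.8505·ln(19.05/3.740) = 1.385 kmol/m³.
Then C_R = (C_{A0}−C_A) − C_S = 5.450 − 1.385 = 4.065 kmol/m³.
S̃_{R/S} = C_R/C_S = 4.065/1.385 = 2.94.

2.94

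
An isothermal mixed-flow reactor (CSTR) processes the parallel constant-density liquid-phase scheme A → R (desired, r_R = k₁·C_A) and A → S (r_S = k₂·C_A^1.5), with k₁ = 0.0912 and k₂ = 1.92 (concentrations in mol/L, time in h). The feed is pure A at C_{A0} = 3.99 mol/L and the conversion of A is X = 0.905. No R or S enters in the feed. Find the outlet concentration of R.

0.259 mol/L

Exit C_A = C_{A0}(1−X) = 3.99×0.0950 = 0.3790 mol/L.
In a CSTR the entire volume is at exit conditions, so r_R = 0.0912×0.3790 = 0.03457 and r_S = 1.92×0.3790^1.5 = 0.4481.
Fraction of consumed A going to R: r_R/(r_R+r_S) = 0.07163.
C_R = 0.07163·C_{A0}·X = 0.07163×3.99×0.905 = 0.259 mol/L.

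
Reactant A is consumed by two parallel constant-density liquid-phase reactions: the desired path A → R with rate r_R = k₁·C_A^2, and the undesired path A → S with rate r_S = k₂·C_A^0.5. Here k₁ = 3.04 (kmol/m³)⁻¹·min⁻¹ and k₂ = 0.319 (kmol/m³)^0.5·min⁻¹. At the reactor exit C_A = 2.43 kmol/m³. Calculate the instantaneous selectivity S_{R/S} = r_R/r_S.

S_{R/S} = r_R/r_S = (k₁·C_A^2)/(k₂·C_A^0.5) = (k₁/k₂)·C_A^1.5.
= (3.04×2.430^2) / (0.319×2.430^0.5) = 17.95/0.4973 = 36.1.

36.1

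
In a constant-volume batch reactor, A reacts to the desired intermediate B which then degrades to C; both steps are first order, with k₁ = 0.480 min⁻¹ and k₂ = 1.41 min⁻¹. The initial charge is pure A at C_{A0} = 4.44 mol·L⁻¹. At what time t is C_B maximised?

1.16 min

Setting dC_B/dt = 0 gives t_opt = ln(k₂/k₁)/(k₂−k₁).
= ln(1.41/0.480)/(1.41−0.480) = ln(2.938)/0.9300 = 1.078/0.9300 = 1.16 min.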